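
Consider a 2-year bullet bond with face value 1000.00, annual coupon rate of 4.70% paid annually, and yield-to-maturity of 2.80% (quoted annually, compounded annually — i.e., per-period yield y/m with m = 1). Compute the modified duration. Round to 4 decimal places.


Answer: Modified duration = 1.9026

Derivation:
Coupon per period c = face * coupon_rate / m = 47.000000
Periods per year m = 1; per-period yield y/m = 0.028000
Number of cashflows N = 2
Cashflows (t years, CF_t, discount factor 1/(1+y/m)^(m*t), PV):
  t = 1.0000: CF_t = 47.000000, DF = 0.972763, PV = 45.719844
  t = 2.0000: CF_t = 1047.000000, DF = 0.946267, PV = 990.741722
Price P = sum_t PV_t = 1036.461566
First compute Macaulay numerator sum_t t * PV_t:
  t * PV_t at t = 1.0000: 45.719844
  t * PV_t at t = 2.0000: 1981.483444
Macaulay duration D = 2027.203288 / 1036.461566 = 1.955889
Modified duration = D / (1 + y/m) = 1.955889 / (1 + 0.028000) = 1.902615


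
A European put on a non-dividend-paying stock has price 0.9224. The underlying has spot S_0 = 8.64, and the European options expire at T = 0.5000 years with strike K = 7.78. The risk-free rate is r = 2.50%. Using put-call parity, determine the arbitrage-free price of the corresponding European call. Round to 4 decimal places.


Answer: Call price = 1.8790

Derivation:
Put-call parity: C - P = S_0 * exp(-qT) - K * exp(-rT).
S_0 * exp(-qT) = 8.6400 * 1.00000000 = 8.64000000
K * exp(-rT) = 7.7800 * 0.98757780 = 7.68335529
C = P + S*exp(-qT) - K*exp(-rT)
C = 0.9224 + 8.64000000 - 7.68335529 = 1.8790


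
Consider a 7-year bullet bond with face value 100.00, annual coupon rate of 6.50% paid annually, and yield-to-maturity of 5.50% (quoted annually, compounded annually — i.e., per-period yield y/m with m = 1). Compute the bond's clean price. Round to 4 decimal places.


Answer: Price = 105.6830

Derivation:
Coupon per period c = face * coupon_rate / m = 6.500000
Periods per year m = 1; per-period yield y/m = 0.055000
Number of cashflows N = 7
Cashflows (t years, CF_t, discount factor 1/(1+y/m)^(m*t), PV):
  t = 1.0000: CF_t = 6.500000, DF = 0.947867, PV = 6.161137
  t = 2.0000: CF_t = 6.500000, DF = 0.898452, PV = 5.839941
  t = 3.0000: CF_t = 6.500000, DF = 0.851614, PV = 5.535489
  t = 4.0000: CF_t = 6.500000, DF = 0.807217, PV = 5.246909
  t = 5.0000: CF_t = 6.500000, DF = 0.765134, PV = 4.973373
  t = 6.0000: CF_t = 6.500000, DF = 0.725246, PV = 4.714098
  t = 7.0000: CF_t = 106.500000, DF = 0.687437, PV = 73.212020
Price P = sum_t PV_t = 105.682967


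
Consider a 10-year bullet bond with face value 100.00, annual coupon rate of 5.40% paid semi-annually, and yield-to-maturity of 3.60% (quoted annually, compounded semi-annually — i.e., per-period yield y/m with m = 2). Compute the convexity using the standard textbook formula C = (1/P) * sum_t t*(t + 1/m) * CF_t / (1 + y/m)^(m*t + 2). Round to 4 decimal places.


Answer: Convexity = 74.9873

Derivation:
Coupon per period c = face * coupon_rate / m = 2.700000
Periods per year m = 2; per-period yield y/m = 0.018000
Number of cashflows N = 20
Cashflows (t years, CF_t, discount factor 1/(1+y/m)^(m*t), PV):
  t = 0.5000: CF_t = 2.700000, DF = 0.982318, PV = 2.652259
  t = 1.0000: CF_t = 2.700000, DF = 0.964949, PV = 2.605363
  t = 1.5000: CF_t = 2.700000, DF = 0.947887, PV = 2.559295
  t = 2.0000: CF_t = 2.700000, DF = 0.931127, PV = 2.514043
  t = 2.5000: CF_t = 2.700000, DF = 0.914663, PV = 2.469590
  t = 3.0000: CF_t = 2.700000, DF = 0.898490, PV = 2.425923
  t = 3.5000: CF_t = 2.700000, DF = 0.882603, PV = 2.383029
  t = 4.0000: CF_t = 2.700000, DF = 0.866997, PV = 2.340893
  t = 4.5000: CF_t = 2.700000, DF = 0.851667, PV = 2.299502
  t = 5.0000: CF_t = 2.700000, DF = 0.836608, PV = 2.258843
  t = 5.5000: CF_t = 2.700000, DF = 0.821816, PV = 2.218902
  t = 6.0000: CF_t = 2.700000, DF = 0.807285, PV = 2.179668
  t = 6.5000: CF_t = 2.700000, DF = 0.793010, PV = 2.141128
  t = 7.0000: CF_t = 2.700000, DF = 0.778989, PV = 2.103269
  t = 7.5000: CF_t = 2.700000, DF = 0.765215, PV = 2.066080
  t = 8.0000: CF_t = 2.700000, DF = 0.751684, PV = 2.029548
  t = 8.5000: CF_t = 2.700000, DF = 0.738393, PV = 1.993662
  t = 9.0000: CF_t = 2.700000, DF = 0.725337, PV = 1.958411
  t = 9.5000: CF_t = 2.700000, DF = 0.712512, PV = 1.923783
  t = 10.0000: CF_t = 102.700000, DF = 0.699914, PV = 71.881128
Price P = sum_t PV_t = 115.004319
Convexity numerator sum_t t*(t + 1/m) * CF_t / (1+y/m)^(m*t + 2):
  t = 0.5000: term = 1.279648
  t = 1.0000: term = 3.771064
  t = 1.5000: term = 7.408770
  t = 2.0000: term = 12.129617
  t = 2.5000: term = 17.872717
  t = 3.0000: term = 24.579375
  t = 3.5000: term = 32.193026
  t = 4.0000: term = 40.659168
  t = 4.5000: term = 49.925305
  t = 5.0000: term = 59.940881
  t = 5.5000: term = 70.657227
  t = 6.0000: term = 82.027501
  t = 6.5000: term = 94.006631
  t = 7.0000: term = 106.551267
  t = 7.5000: term = 119.619722
  t = 8.0000: term = 133.171924
  t = 8.5000: term = 147.169365
  t = 9.0000: term = 161.575057
  t = 9.5000: term = 176.353479
  t = 10.0000: term = 7282.971772
Convexity = (1/P) * sum = 8623.863517 / 115.004319 = 74.987301


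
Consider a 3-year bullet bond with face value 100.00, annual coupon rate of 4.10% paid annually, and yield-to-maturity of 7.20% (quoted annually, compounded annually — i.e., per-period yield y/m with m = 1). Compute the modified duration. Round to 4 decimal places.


Answer: Modified duration = 2.6846

Derivation:
Coupon per period c = face * coupon_rate / m = 4.100000
Periods per year m = 1; per-period yield y/m = 0.072000
Number of cashflows N = 3
Cashflows (t years, CF_t, discount factor 1/(1+y/m)^(m*t), PV):
  t = 1.0000: CF_t = 4.100000, DF = 0.932836, PV = 3.824627
  t = 2.0000: CF_t = 4.100000, DF = 0.870183, PV = 3.567749
  t = 3.0000: CF_t = 104.100000, DF = 0.811738, PV = 84.501880
Price P = sum_t PV_t = 91.894256
First compute Macaulay numerator sum_t t * PV_t:
  t * PV_t at t = 1.0000: 3.824627
  t * PV_t at t = 2.0000: 7.135498
  t * PV_t at t = 3.0000: 253.505641
Macaulay duration D = 264.465766 / 91.894256 = 2.877936
Modified duration = D / (1 + y/m) = 2.877936 / (1 + 0.072000) = 2.684642


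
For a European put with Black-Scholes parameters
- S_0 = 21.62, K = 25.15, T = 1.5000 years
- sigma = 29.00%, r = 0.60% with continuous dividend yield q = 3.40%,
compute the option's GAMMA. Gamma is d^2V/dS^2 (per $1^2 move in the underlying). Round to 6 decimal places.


Answer: Gamma = 0.046163

Derivation:
d1 = -0.3664776890; d2 = -0.7216537017
phi(d1) = 0.3730318473; exp(-qT) = 0.9502786705; exp(-rT) = 0.9910403788
Gamma = exp(-qT) * phi(d1) / (S * sigma * sqrt(T)) = 0.9502786705 * 0.3730318473 / (21.6200 * 0.2900 * 1.2247448714) = 0.046163


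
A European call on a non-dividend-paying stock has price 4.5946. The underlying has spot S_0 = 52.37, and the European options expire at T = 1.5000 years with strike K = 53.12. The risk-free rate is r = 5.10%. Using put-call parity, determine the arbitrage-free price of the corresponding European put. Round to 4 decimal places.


Put-call parity: C - P = S_0 * exp(-qT) - K * exp(-rT).
S_0 * exp(-qT) = 52.3700 * 1.00000000 = 52.37000000
K * exp(-rT) = 53.1200 * 0.92635291 = 49.20786681
P = C - S*exp(-qT) + K*exp(-rT)
P = 4.5946 - 52.37000000 + 49.20786681 = 1.4325

Answer: Put price = 1.4325


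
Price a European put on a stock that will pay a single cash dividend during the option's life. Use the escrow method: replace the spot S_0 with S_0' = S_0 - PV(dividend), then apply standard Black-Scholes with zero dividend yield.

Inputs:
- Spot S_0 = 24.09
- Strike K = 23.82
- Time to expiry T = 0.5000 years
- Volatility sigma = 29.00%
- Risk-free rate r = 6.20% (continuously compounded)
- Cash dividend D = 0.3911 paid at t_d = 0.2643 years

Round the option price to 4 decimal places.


Answer: Price = 1.6202

Derivation:
PV(D) = D * exp(-r * t_d) = 0.3911 * 0.98374693 = 0.38474342
S_0' = S_0 - PV(D) = 24.0900 - 0.38474342 = 23.70525658
d1 = (ln(S_0'/K) + (r + sigma^2/2)*T) / (sigma*sqrt(T)) = 0.23015719
d2 = d1 - sigma*sqrt(T) = 0.02509622
exp(-rT) = 0.96947557
N(-d1) = 0.40898481; N(-d2) = 0.48998911
P = K * exp(-rT) * N(-d2) - S_0' * N(-d1) = 23.8200 * 0.96947557 * 0.48998911 - 23.70525658 * 0.40898481 = 1.6202


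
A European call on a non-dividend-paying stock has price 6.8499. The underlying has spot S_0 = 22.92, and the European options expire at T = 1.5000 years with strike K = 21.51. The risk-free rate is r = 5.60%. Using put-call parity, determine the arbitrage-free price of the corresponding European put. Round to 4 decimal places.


Answer: Put price = 3.7069

Derivation:
Put-call parity: C - P = S_0 * exp(-qT) - K * exp(-rT).
S_0 * exp(-qT) = 22.9200 * 1.00000000 = 22.92000000
K * exp(-rT) = 21.5100 * 0.91943126 = 19.77696632
P = C - S*exp(-qT) + K*exp(-rT)
P = 6.8499 - 22.92000000 + 19.77696632 = 3.7069


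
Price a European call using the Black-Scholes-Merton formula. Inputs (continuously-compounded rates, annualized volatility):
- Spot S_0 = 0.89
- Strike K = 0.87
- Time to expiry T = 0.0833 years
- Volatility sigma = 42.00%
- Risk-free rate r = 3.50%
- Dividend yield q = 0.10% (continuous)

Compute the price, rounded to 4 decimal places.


d1 = (ln(S/K) + (r - q + 0.5*sigma^2) * T) / (sigma * sqrt(T)) = 0.27147088
d2 = d1 - sigma * sqrt(T) = 0.15025157
exp(-rT) = 0.99708875; exp(-qT) = 0.99991670
C = S_0 * exp(-qT) * N(d1) - K * exp(-rT) * N(d2)
N(d1) = 0.60698555; N(d2) = 0.55971693
C = 0.8900 * 0.99991670 * 0.60698555 - 0.8700 * 0.99708875 * 0.55971693 = 0.0546

Answer: Price = 0.0546


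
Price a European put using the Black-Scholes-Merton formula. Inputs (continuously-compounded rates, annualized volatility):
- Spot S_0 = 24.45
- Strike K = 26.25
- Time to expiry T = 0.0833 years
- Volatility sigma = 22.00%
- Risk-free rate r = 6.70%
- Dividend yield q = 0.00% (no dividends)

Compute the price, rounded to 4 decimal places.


Answer: Price = 1.7798

Derivation:
d1 = (ln(S/K) + (r - q + 0.5*sigma^2) * T) / (sigma * sqrt(T)) = -0.99910209
d2 = d1 - sigma * sqrt(T) = -1.06259792
exp(-rT) = 0.99443445; exp(-qT) = 1.00000000
P = K * exp(-rT) * N(-d2) - S_0 * exp(-qT) * N(-d1)
N(-d1) = 0.84112738; N(-d2) = 0.85601783
P = 26.2500 * 0.99443445 * 0.85601783 - 24.4500 * 1.00000000 * 0.84112738 = 1.7798


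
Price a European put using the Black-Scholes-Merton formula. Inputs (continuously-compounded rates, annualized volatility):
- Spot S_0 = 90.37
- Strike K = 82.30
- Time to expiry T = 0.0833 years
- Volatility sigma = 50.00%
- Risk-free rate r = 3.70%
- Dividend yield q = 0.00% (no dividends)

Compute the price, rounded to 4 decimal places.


d1 = (ln(S/K) + (r - q + 0.5*sigma^2) * T) / (sigma * sqrt(T)) = 0.74171445
d2 = d1 - sigma * sqrt(T) = 0.59740576
exp(-rT) = 0.99692264; exp(-qT) = 1.00000000
P = K * exp(-rT) * N(-d2) - S_0 * exp(-qT) * N(-d1)
N(-d1) = 0.22913018; N(-d2) = 0.27511826
P = 82.3000 * 0.99692264 * 0.27511826 - 90.3700 * 1.00000000 * 0.22913018 = 1.8661

Answer: Price = 1.8661


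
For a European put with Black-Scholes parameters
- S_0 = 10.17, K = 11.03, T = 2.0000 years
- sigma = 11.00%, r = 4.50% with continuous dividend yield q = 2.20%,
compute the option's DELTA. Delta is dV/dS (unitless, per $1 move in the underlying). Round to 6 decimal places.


Answer: Delta = -0.534902

Derivation:
d1 = -0.1483421523; d2 = -0.3039056442
phi(d1) = 0.3945768989; exp(-qT) = 0.9569539575; exp(-rT) = 0.9139311853
N(-d1) = 0.5589636247
Delta = -exp(-qT) * N(-d1) = -0.9569539575 * 0.5589636247 = -0.534902


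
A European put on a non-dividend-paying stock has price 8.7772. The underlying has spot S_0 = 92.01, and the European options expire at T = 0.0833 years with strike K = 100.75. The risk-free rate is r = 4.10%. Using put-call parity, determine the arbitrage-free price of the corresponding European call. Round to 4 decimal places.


Put-call parity: C - P = S_0 * exp(-qT) - K * exp(-rT).
S_0 * exp(-qT) = 92.0100 * 1.00000000 = 92.01000000
K * exp(-rT) = 100.7500 * 0.99659053 = 100.40649544
C = P + S*exp(-qT) - K*exp(-rT)
C = 8.7772 + 92.01000000 - 100.40649544 = 0.3807

Answer: Call price = 0.3807


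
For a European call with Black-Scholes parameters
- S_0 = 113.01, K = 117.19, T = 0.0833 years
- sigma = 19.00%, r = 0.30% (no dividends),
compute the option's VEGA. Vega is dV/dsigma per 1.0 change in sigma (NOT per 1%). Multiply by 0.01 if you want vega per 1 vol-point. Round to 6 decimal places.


Answer: Vega = 10.667620

Derivation:
d1 = -0.6303514371; d2 = -0.6851887419
phi(d1) = 0.3270605358; exp(-qT) = 1.0000000000; exp(-rT) = 0.9997501312
Vega = S * exp(-qT) * phi(d1) * sqrt(T) = 113.0100 * 1.0000000000 * 0.3270605358 * 0.2886173938 = 10.667620


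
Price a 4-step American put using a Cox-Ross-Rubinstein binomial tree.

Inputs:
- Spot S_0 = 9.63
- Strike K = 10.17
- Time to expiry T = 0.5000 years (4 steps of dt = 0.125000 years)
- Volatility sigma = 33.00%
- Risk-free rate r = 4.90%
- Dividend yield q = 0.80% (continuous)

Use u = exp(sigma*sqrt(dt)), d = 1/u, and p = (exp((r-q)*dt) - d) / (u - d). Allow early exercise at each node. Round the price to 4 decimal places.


dt = T/N = 0.125000
u = exp(sigma*sqrt(dt)) = 1.123751; d = 1/u = 0.889876
p = (exp((r-q)*dt) - d) / (u - d) = 0.492835
Discount per step: exp(-r*dt) = 0.993894
Stock lattice S(k, i) with i counting down-moves:
  k=0: S(0,0) = 9.6300
  k=1: S(1,0) = 10.8217; S(1,1) = 8.5695
  k=2: S(2,0) = 12.1609; S(2,1) = 9.6300; S(2,2) = 7.6258
  k=3: S(3,0) = 13.6659; S(3,1) = 10.8217; S(3,2) = 8.5695; S(3,3) = 6.7860
  k=4: S(4,0) = 15.3570; S(4,1) = 12.1609; S(4,2) = 9.6300; S(4,3) = 7.6258; S(4,4) = 6.0387
Terminal payoffs V(N, i) = max(K - S_T, 0):
  V(4,0) = 0.000000; V(4,1) = 0.000000; V(4,2) = 0.540000; V(4,3) = 2.544194; V(4,4) = 4.131276
Backward induction: V(k, i) = exp(-r*dt) * [p * V(k+1, i) + (1-p) * V(k+1, i+1)]; then take max(V_cont, immediate exercise) for American.
  V(3,0) = exp(-r*dt) * [p*0.000000 + (1-p)*0.000000] = 0.000000; exercise = 0.000000; V(3,0) = max -> 0.000000
  V(3,1) = exp(-r*dt) * [p*0.000000 + (1-p)*0.540000] = 0.272197; exercise = 0.000000; V(3,1) = max -> 0.272197
  V(3,2) = exp(-r*dt) * [p*0.540000 + (1-p)*2.544194] = 1.546954; exercise = 1.600490; V(3,2) = max -> 1.600490
  V(3,3) = exp(-r*dt) * [p*2.544194 + (1-p)*4.131276] = 3.328657; exercise = 3.383975; V(3,3) = max -> 3.383975
  V(2,0) = exp(-r*dt) * [p*0.000000 + (1-p)*0.272197] = 0.137206; exercise = 0.000000; V(2,0) = max -> 0.137206
  V(2,1) = exp(-r*dt) * [p*0.272197 + (1-p)*1.600490] = 0.940085; exercise = 0.540000; V(2,1) = max -> 0.940085
  V(2,2) = exp(-r*dt) * [p*1.600490 + (1-p)*3.383975] = 2.489715; exercise = 2.544194; V(2,2) = max -> 2.544194
  V(1,0) = exp(-r*dt) * [p*0.137206 + (1-p)*0.940085] = 0.541074; exercise = 0.000000; V(1,0) = max -> 0.541074
  V(1,1) = exp(-r*dt) * [p*0.940085 + (1-p)*2.544194] = 1.742926; exercise = 1.600490; V(1,1) = max -> 1.742926
  V(0,0) = exp(-r*dt) * [p*0.541074 + (1-p)*1.742926] = 1.143586; exercise = 0.540000; V(0,0) = max -> 1.143586

Answer: Price = V(0,0) = 1.1436


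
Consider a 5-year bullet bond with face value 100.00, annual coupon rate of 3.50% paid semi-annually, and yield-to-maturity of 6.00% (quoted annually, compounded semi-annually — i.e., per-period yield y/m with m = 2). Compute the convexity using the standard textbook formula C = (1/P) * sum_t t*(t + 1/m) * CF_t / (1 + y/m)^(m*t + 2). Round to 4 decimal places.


Coupon per period c = face * coupon_rate / m = 1.750000
Periods per year m = 2; per-period yield y/m = 0.030000
Number of cashflows N = 10
Cashflows (t years, CF_t, discount factor 1/(1+y/m)^(m*t), PV):
  t = 0.5000: CF_t = 1.750000, DF = 0.970874, PV = 1.699029
  t = 1.0000: CF_t = 1.750000, DF = 0.942596, PV = 1.649543
  t = 1.5000: CF_t = 1.750000, DF = 0.915142, PV = 1.601498
  t = 2.0000: CF_t = 1.750000, DF = 0.888487, PV = 1.554852
  t = 2.5000: CF_t = 1.750000, DF = 0.862609, PV = 1.509565
  t = 3.0000: CF_t = 1.750000, DF = 0.837484, PV = 1.465597
  t = 3.5000: CF_t = 1.750000, DF = 0.813092, PV = 1.422910
  t = 4.0000: CF_t = 1.750000, DF = 0.789409, PV = 1.381466
  t = 4.5000: CF_t = 1.750000, DF = 0.766417, PV = 1.341229
  t = 5.0000: CF_t = 101.750000, DF = 0.744094, PV = 75.711556
Price P = sum_t PV_t = 89.337246
Convexity numerator sum_t t*(t + 1/m) * CF_t / (1+y/m)^(m*t + 2):
  t = 0.5000: term = 0.800749
  t = 1.0000: term = 2.332279
  t = 1.5000: term = 4.528696
  t = 2.0000: term = 7.327987
  t = 2.5000: term = 10.671826
  t = 3.0000: term = 14.505395
  t = 3.5000: term = 18.777210
  t = 4.0000: term = 23.438958
  t = 4.5000: term = 28.445338
  t = 5.0000: term = 1962.548577
Convexity = (1/P) * sum = 2073.377015 / 89.337246 = 23.208428

Answer: Convexity = 23.2084


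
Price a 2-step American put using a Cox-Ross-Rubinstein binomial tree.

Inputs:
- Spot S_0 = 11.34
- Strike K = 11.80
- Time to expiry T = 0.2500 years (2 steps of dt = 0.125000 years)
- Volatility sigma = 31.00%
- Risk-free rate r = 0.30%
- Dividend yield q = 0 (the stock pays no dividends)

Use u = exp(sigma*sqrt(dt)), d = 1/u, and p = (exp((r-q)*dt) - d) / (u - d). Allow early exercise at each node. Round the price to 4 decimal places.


dt = T/N = 0.125000
u = exp(sigma*sqrt(dt)) = 1.115833; d = 1/u = 0.896191
p = (exp((r-q)*dt) - d) / (u - d) = 0.474335
Discount per step: exp(-r*dt) = 0.999625
Stock lattice S(k, i) with i counting down-moves:
  k=0: S(0,0) = 11.3400
  k=1: S(1,0) = 12.6536; S(1,1) = 10.1628
  k=2: S(2,0) = 14.1193; S(2,1) = 11.3400; S(2,2) = 9.1078
Terminal payoffs V(N, i) = max(K - S_T, 0):
  V(2,0) = 0.000000; V(2,1) = 0.460000; V(2,2) = 2.692182
Backward induction: V(k, i) = exp(-r*dt) * [p * V(k+1, i) + (1-p) * V(k+1, i+1)]; then take max(V_cont, immediate exercise) for American.
  V(1,0) = exp(-r*dt) * [p*0.000000 + (1-p)*0.460000] = 0.241715; exercise = 0.000000; V(1,0) = max -> 0.241715
  V(1,1) = exp(-r*dt) * [p*0.460000 + (1-p)*2.692182] = 1.632768; exercise = 1.637192; V(1,1) = max -> 1.637192
  V(0,0) = exp(-r*dt) * [p*0.241715 + (1-p)*1.637192] = 0.974904; exercise = 0.460000; V(0,0) = max -> 0.974904

Answer: Price = V(0,0) = 0.9749


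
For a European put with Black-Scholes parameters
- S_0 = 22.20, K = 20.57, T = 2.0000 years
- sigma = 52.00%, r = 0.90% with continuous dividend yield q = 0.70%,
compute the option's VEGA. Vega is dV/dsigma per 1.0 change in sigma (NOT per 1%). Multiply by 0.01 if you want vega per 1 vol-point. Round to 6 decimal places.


Answer: Vega = 11.023646

Derivation:
d1 = 0.4768328144; d2 = -0.2585582380
phi(d1) = 0.3560716517; exp(-qT) = 0.9860975443; exp(-rT) = 0.9821610324
Vega = S * exp(-qT) * phi(d1) * sqrt(T) = 22.2000 * 0.9860975443 * 0.3560716517 * 1.4142135624 = 11.023646


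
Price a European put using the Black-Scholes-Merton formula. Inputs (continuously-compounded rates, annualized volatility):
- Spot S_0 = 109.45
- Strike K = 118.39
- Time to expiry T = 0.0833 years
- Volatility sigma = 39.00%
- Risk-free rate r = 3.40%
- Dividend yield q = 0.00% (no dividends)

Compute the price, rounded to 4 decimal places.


d1 = (ln(S/K) + (r - q + 0.5*sigma^2) * T) / (sigma * sqrt(T)) = -0.61610508
d2 = d1 - sigma * sqrt(T) = -0.72866586
exp(-rT) = 0.99717181; exp(-qT) = 1.00000000
P = K * exp(-rT) * N(-d2) - S_0 * exp(-qT) * N(-d1)
N(-d1) = 0.73108741; N(-d2) = 0.76689696
P = 118.3900 * 0.99717181 * 0.76689696 - 109.4500 * 1.00000000 * 0.73108741 = 10.5186

Answer: Price = 10.5186


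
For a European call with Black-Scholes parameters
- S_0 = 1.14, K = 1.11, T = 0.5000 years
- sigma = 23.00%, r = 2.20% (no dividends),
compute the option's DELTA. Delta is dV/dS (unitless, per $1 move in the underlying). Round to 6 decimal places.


Answer: Delta = 0.622833

Derivation:
d1 = 0.3129300881; d2 = 0.1502955284
phi(d1) = 0.3798795109; exp(-qT) = 1.0000000000; exp(-rT) = 0.9890602788
N(d1) = 0.6228331111
Delta = exp(-qT) * N(d1) = 1.0000000000 * 0.6228331111 = 0.622833


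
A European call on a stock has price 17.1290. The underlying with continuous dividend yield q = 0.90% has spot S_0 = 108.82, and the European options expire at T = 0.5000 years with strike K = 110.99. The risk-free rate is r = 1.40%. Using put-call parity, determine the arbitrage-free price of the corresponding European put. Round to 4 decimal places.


Put-call parity: C - P = S_0 * exp(-qT) - K * exp(-rT).
S_0 * exp(-qT) = 108.8200 * 0.99551011 = 108.33141015
K * exp(-rT) = 110.9900 * 0.99302444 = 110.21578292
P = C - S*exp(-qT) + K*exp(-rT)
P = 17.1290 - 108.33141015 + 110.21578292 = 19.0134

Answer: Put price = 19.0134


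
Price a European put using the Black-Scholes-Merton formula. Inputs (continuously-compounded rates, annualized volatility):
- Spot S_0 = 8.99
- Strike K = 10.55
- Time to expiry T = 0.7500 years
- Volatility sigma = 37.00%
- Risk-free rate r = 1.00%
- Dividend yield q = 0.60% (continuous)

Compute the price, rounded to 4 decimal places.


d1 = (ln(S/K) + (r - q + 0.5*sigma^2) * T) / (sigma * sqrt(T)) = -0.32979343
d2 = d1 - sigma * sqrt(T) = -0.65022283
exp(-rT) = 0.99252805; exp(-qT) = 0.99551011
P = K * exp(-rT) * N(-d2) - S_0 * exp(-qT) * N(-d1)
N(-d1) = 0.62922197; N(-d2) = 0.74222585
P = 10.5500 * 0.99252805 * 0.74222585 - 8.9900 * 0.99551011 * 0.62922197 = 2.1407

Answer: Price = 2.1407


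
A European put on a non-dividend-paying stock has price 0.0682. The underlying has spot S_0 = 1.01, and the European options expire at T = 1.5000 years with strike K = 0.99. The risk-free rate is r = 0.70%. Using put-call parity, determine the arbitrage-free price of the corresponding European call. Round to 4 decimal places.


Put-call parity: C - P = S_0 * exp(-qT) - K * exp(-rT).
S_0 * exp(-qT) = 1.0100 * 1.00000000 = 1.01000000
K * exp(-rT) = 0.9900 * 0.98955493 = 0.97965938
C = P + S*exp(-qT) - K*exp(-rT)
C = 0.0682 + 1.01000000 - 0.97965938 = 0.0985

Answer: Call price = 0.0985


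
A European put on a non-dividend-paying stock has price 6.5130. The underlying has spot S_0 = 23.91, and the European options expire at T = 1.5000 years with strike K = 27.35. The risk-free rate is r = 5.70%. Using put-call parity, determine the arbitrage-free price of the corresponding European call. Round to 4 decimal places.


Put-call parity: C - P = S_0 * exp(-qT) - K * exp(-rT).
S_0 * exp(-qT) = 23.9100 * 1.00000000 = 23.91000000
K * exp(-rT) = 27.3500 * 0.91805314 = 25.10875346
C = P + S*exp(-qT) - K*exp(-rT)
C = 6.5130 + 23.91000000 - 25.10875346 = 5.3142

Answer: Call price = 5.3142


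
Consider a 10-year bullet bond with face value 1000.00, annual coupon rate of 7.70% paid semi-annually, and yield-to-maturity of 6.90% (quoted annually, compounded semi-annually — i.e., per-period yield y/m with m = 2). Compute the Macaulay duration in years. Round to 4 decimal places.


Answer: Macaulay duration = 7.2392 years

Derivation:
Coupon per period c = face * coupon_rate / m = 38.500000
Periods per year m = 2; per-period yield y/m = 0.034500
Number of cashflows N = 20
Cashflows (t years, CF_t, discount factor 1/(1+y/m)^(m*t), PV):
  t = 0.5000: CF_t = 38.500000, DF = 0.966651, PV = 37.216046
  t = 1.0000: CF_t = 38.500000, DF = 0.934413, PV = 35.974912
  t = 1.5000: CF_t = 38.500000, DF = 0.903251, PV = 34.775169
  t = 2.0000: CF_t = 38.500000, DF = 0.873128, PV = 33.615436
  t = 2.5000: CF_t = 38.500000, DF = 0.844010, PV = 32.494380
  t = 3.0000: CF_t = 38.500000, DF = 0.815863, PV = 31.410710
  t = 3.5000: CF_t = 38.500000, DF = 0.788654, PV = 30.363181
  t = 4.0000: CF_t = 38.500000, DF = 0.762353, PV = 29.350586
  t = 4.5000: CF_t = 38.500000, DF = 0.736929, PV = 28.371760
  t = 5.0000: CF_t = 38.500000, DF = 0.712353, PV = 27.425577
  t = 5.5000: CF_t = 38.500000, DF = 0.688596, PV = 26.510950
  t = 6.0000: CF_t = 38.500000, DF = 0.665632, PV = 25.626824
  t = 6.5000: CF_t = 38.500000, DF = 0.643433, PV = 24.772184
  t = 7.0000: CF_t = 38.500000, DF = 0.621975, PV = 23.946045
  t = 7.5000: CF_t = 38.500000, DF = 0.601233, PV = 23.147458
  t = 8.0000: CF_t = 38.500000, DF = 0.581182, PV = 22.375503
  t = 8.5000: CF_t = 38.500000, DF = 0.561800, PV = 21.629293
  t = 9.0000: CF_t = 38.500000, DF = 0.543064, PV = 20.907968
  t = 9.5000: CF_t = 38.500000, DF = 0.524953, PV = 20.210699
  t = 10.0000: CF_t = 1038.500000, DF = 0.507446, PV = 526.982994
Price P = sum_t PV_t = 1057.107674
Macaulay numerator sum_t t * PV_t:
  t * PV_t at t = 0.5000: 18.608023
  t * PV_t at t = 1.0000: 35.974912
  t * PV_t at t = 1.5000: 52.162753
  t * PV_t at t = 2.0000: 67.230872
  t * PV_t at t = 2.5000: 81.235950
  t * PV_t at t = 3.0000: 94.232131
  t * PV_t at t = 3.5000: 106.271133
  t * PV_t at t = 4.0000: 117.402342
  t * PV_t at t = 4.5000: 127.672919
  t * PV_t at t = 5.0000: 137.127887
  t * PV_t at t = 5.5000: 145.810223
  t * PV_t at t = 6.0000: 153.760945
  t * PV_t at t = 6.5000: 161.019195
  t * PV_t at t = 7.0000: 167.622317
  t * PV_t at t = 7.5000: 173.605935
  t * PV_t at t = 8.0000: 179.004025
  t * PV_t at t = 8.5000: 183.848987
  t * PV_t at t = 9.0000: 188.171709
  t * PV_t at t = 9.5000: 192.001636
  t * PV_t at t = 10.0000: 5269.829944
Macaulay duration D = (sum_t t * PV_t) / P = 7652.593837 / 1057.107674 = 7.239181


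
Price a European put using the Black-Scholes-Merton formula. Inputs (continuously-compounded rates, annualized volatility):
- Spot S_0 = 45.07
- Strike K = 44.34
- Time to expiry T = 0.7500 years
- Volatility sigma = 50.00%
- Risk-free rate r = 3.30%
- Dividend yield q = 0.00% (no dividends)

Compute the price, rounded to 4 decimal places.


Answer: Price = 6.6964

Derivation:
d1 = (ln(S/K) + (r - q + 0.5*sigma^2) * T) / (sigma * sqrt(T)) = 0.31137570
d2 = d1 - sigma * sqrt(T) = -0.12163700
exp(-rT) = 0.97555377; exp(-qT) = 1.00000000
P = K * exp(-rT) * N(-d2) - S_0 * exp(-qT) * N(-d1)
N(-d1) = 0.37775751; N(-d2) = 0.54840675
P = 44.3400 * 0.97555377 * 0.54840675 - 45.0700 * 1.00000000 * 0.37775751 = 6.6964


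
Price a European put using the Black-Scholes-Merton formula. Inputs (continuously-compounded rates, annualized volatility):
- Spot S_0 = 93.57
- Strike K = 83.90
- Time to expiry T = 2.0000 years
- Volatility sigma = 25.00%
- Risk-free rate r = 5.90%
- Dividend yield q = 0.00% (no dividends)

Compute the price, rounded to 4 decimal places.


Answer: Price = 4.6076

Derivation:
d1 = (ln(S/K) + (r - q + 0.5*sigma^2) * T) / (sigma * sqrt(T)) = 0.81906782
d2 = d1 - sigma * sqrt(T) = 0.46551443
exp(-rT) = 0.88869605; exp(-qT) = 1.00000000
P = K * exp(-rT) * N(-d2) - S_0 * exp(-qT) * N(-d1)
N(-d1) = 0.20637386; N(-d2) = 0.32078155
P = 83.9000 * 0.88869605 * 0.32078155 - 93.5700 * 1.00000000 * 0.20637386 = 4.6076


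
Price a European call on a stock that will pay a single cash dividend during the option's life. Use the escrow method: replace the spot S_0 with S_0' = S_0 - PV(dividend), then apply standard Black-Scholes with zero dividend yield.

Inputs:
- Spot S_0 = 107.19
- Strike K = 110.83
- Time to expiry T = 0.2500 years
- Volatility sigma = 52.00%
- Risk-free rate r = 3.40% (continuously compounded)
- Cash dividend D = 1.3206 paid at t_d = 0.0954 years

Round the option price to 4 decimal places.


Answer: Price = 9.2632

Derivation:
PV(D) = D * exp(-r * t_d) = 1.3206 * 0.99676165 = 1.31632344
S_0' = S_0 - PV(D) = 107.1900 - 1.31632344 = 105.87367656
d1 = (ln(S_0'/K) + (r + sigma^2/2)*T) / (sigma*sqrt(T)) = -0.01327247
d2 = d1 - sigma*sqrt(T) = -0.27327247
exp(-rT) = 0.99153602
N(d1) = 0.49470520; N(d2) = 0.39232189
C = S_0' * N(d1) - K * exp(-rT) * N(d2) = 105.87367656 * 0.49470520 - 110.8300 * 0.99153602 * 0.39232189 = 9.2632


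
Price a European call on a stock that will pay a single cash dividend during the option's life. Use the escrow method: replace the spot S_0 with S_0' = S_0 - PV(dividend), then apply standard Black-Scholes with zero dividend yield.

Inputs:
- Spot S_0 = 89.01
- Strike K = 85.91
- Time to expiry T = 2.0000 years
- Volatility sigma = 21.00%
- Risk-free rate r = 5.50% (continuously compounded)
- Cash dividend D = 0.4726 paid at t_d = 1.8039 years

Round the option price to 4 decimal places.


Answer: Price = 16.6466

Derivation:
PV(D) = D * exp(-r * t_d) = 0.4726 * 0.90554845 = 0.42796220
S_0' = S_0 - PV(D) = 89.0100 - 0.42796220 = 88.58203780
d1 = (ln(S_0'/K) + (r + sigma^2/2)*T) / (sigma*sqrt(T)) = 0.62201445
d2 = d1 - sigma*sqrt(T) = 0.32502960
exp(-rT) = 0.89583414
N(d1) = 0.73303382; N(d2) = 0.62742067
C = S_0' * N(d1) - K * exp(-rT) * N(d2) = 88.58203780 * 0.73303382 - 85.9100 * 0.89583414 * 0.62742067 = 16.6466


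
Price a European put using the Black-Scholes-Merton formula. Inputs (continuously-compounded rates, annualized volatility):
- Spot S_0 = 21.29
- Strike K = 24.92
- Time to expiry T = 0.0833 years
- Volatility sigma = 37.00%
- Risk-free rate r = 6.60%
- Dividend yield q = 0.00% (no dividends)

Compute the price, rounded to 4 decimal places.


d1 = (ln(S/K) + (r - q + 0.5*sigma^2) * T) / (sigma * sqrt(T)) = -1.36937609
d2 = d1 - sigma * sqrt(T) = -1.47616452
exp(-rT) = 0.99451729; exp(-qT) = 1.00000000
P = K * exp(-rT) * N(-d2) - S_0 * exp(-qT) * N(-d1)
N(-d1) = 0.91455913; N(-d2) = 0.93005013
P = 24.9200 * 0.99451729 * 0.93005013 - 21.2900 * 1.00000000 * 0.91455913 = 3.5788

Answer: Price = 3.5788


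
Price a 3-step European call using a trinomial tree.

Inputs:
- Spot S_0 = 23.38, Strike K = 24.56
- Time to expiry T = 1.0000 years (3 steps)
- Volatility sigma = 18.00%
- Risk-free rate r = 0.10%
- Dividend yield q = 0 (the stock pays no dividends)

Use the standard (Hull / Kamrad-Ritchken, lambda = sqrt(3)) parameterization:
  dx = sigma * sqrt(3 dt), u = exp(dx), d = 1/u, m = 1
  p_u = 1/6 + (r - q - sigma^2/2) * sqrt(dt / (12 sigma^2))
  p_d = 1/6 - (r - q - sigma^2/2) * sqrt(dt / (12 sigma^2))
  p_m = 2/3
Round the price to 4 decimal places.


dt = T/N = 0.333333; dx = sigma*sqrt(3*dt) = 0.180000
u = exp(dx) = 1.197217; d = 1/u = 0.835270
p_u = 0.152593, p_m = 0.666667, p_d = 0.180741
Discount per step: exp(-r*dt) = 0.999667
Stock lattice S(k, j) with j the centered position index:
  k=0: S(0,+0) = 23.3800
  k=1: S(1,-1) = 19.5286; S(1,+0) = 23.3800; S(1,+1) = 27.9909
  k=2: S(2,-2) = 16.3117; S(2,-1) = 19.5286; S(2,+0) = 23.3800; S(2,+1) = 27.9909; S(2,+2) = 33.5112
  k=3: S(3,-3) = 13.6247; S(3,-2) = 16.3117; S(3,-1) = 19.5286; S(3,+0) = 23.3800; S(3,+1) = 27.9909; S(3,+2) = 33.5112; S(3,+3) = 40.1202
Terminal payoffs V(N, j) = max(S_T - K, 0):
  V(3,-3) = 0.000000; V(3,-2) = 0.000000; V(3,-1) = 0.000000; V(3,+0) = 0.000000; V(3,+1) = 3.430942; V(3,+2) = 8.951242; V(3,+3) = 15.560240
Backward induction: V(k, j) = exp(-r*dt) * [p_u * V(k+1, j+1) + p_m * V(k+1, j) + p_d * V(k+1, j-1)]
  V(2,-2) = exp(-r*dt) * [p_u*0.000000 + p_m*0.000000 + p_d*0.000000] = 0.000000
  V(2,-1) = exp(-r*dt) * [p_u*0.000000 + p_m*0.000000 + p_d*0.000000] = 0.000000
  V(2,+0) = exp(-r*dt) * [p_u*3.430942 + p_m*0.000000 + p_d*0.000000] = 0.523362
  V(2,+1) = exp(-r*dt) * [p_u*8.951242 + p_m*3.430942 + p_d*0.000000] = 3.651970
  V(2,+2) = exp(-r*dt) * [p_u*15.560240 + p_m*8.951242 + p_d*3.430942] = 8.958996
  V(1,-1) = exp(-r*dt) * [p_u*0.523362 + p_m*0.000000 + p_d*0.000000] = 0.079835
  V(1,+0) = exp(-r*dt) * [p_u*3.651970 + p_m*0.523362 + p_d*0.000000] = 0.905870
  V(1,+1) = exp(-r*dt) * [p_u*8.958996 + p_m*3.651970 + p_d*0.523362] = 3.895018
  V(0,+0) = exp(-r*dt) * [p_u*3.895018 + p_m*0.905870 + p_d*0.079835] = 1.212289

Answer: Price = V(0,0) = 1.2123


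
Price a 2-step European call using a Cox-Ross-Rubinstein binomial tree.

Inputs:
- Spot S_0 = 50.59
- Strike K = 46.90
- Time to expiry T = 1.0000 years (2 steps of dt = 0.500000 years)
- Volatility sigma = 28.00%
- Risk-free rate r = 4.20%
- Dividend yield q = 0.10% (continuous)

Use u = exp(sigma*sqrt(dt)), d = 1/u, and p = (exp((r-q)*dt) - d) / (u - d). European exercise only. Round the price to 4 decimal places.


Answer: Price = V(0,0) = 8.6170

Derivation:
dt = T/N = 0.500000
u = exp(sigma*sqrt(dt)) = 1.218950; d = 1/u = 0.820378
p = (exp((r-q)*dt) - d) / (u - d) = 0.502628
Discount per step: exp(-r*dt) = 0.979219
Stock lattice S(k, i) with i counting down-moves:
  k=0: S(0,0) = 50.5900
  k=1: S(1,0) = 61.6667; S(1,1) = 41.5029
  k=2: S(2,0) = 75.1686; S(2,1) = 50.5900; S(2,2) = 34.0481
Terminal payoffs V(N, i) = max(S_T - K, 0):
  V(2,0) = 28.268610; V(2,1) = 3.690000; V(2,2) = 0.000000
Backward induction: V(k, i) = exp(-r*dt) * [p * V(k+1, i) + (1-p) * V(k+1, i+1)].
  V(1,0) = exp(-r*dt) * [p*28.268610 + (1-p)*3.690000] = 15.710490
  V(1,1) = exp(-r*dt) * [p*3.690000 + (1-p)*0.000000] = 1.816155
  V(0,0) = exp(-r*dt) * [p*15.710490 + (1-p)*1.816155] = 8.616967


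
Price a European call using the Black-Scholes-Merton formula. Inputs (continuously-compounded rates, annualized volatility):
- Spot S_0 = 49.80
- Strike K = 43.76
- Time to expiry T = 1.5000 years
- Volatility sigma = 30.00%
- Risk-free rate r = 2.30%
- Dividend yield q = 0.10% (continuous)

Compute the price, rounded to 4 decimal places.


Answer: Price = 11.0645

Derivation:
d1 = (ln(S/K) + (r - q + 0.5*sigma^2) * T) / (sigma * sqrt(T)) = 0.62542230
d2 = d1 - sigma * sqrt(T) = 0.25799884
exp(-rT) = 0.96608834; exp(-qT) = 0.99850112
C = S_0 * exp(-qT) * N(d1) - K * exp(-rT) * N(d2)
N(d1) = 0.73415303; N(d2) = 0.60179610
C = 49.8000 * 0.99850112 * 0.73415303 - 43.7600 * 0.96608834 * 0.60179610 = 11.0645


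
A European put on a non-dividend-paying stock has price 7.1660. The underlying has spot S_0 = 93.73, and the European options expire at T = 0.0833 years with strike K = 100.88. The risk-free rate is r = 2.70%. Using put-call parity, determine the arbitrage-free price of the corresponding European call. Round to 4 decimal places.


Answer: Call price = 0.2426

Derivation:
Put-call parity: C - P = S_0 * exp(-qT) - K * exp(-rT).
S_0 * exp(-qT) = 93.7300 * 1.00000000 = 93.73000000
K * exp(-rT) = 100.8800 * 0.99775343 = 100.65336575
C = P + S*exp(-qT) - K*exp(-rT)
C = 7.1660 + 93.73000000 - 100.65336575 = 0.2426


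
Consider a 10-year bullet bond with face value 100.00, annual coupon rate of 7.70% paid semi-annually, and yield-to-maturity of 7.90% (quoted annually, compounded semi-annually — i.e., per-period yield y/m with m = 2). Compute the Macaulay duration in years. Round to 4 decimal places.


Answer: Macaulay duration = 7.1293 years

Derivation:
Coupon per period c = face * coupon_rate / m = 3.850000
Periods per year m = 2; per-period yield y/m = 0.039500
Number of cashflows N = 20
Cashflows (t years, CF_t, discount factor 1/(1+y/m)^(m*t), PV):
  t = 0.5000: CF_t = 3.850000, DF = 0.962001, PV = 3.703704
  t = 1.0000: CF_t = 3.850000, DF = 0.925446, PV = 3.562967
  t = 1.5000: CF_t = 3.850000, DF = 0.890280, PV = 3.427577
  t = 2.0000: CF_t = 3.850000, DF = 0.856450, PV = 3.297333
  t = 2.5000: CF_t = 3.850000, DF = 0.823906, PV = 3.172037
  t = 3.0000: CF_t = 3.850000, DF = 0.792598, PV = 3.051503
  t = 3.5000: CF_t = 3.850000, DF = 0.762480, PV = 2.935549
  t = 4.0000: CF_t = 3.850000, DF = 0.733507, PV = 2.824001
  t = 4.5000: CF_t = 3.850000, DF = 0.705634, PV = 2.716691
  t = 5.0000: CF_t = 3.850000, DF = 0.678821, PV = 2.613460
  t = 5.5000: CF_t = 3.850000, DF = 0.653026, PV = 2.514151
  t = 6.0000: CF_t = 3.850000, DF = 0.628212, PV = 2.418615
  t = 6.5000: CF_t = 3.850000, DF = 0.604340, PV = 2.326710
  t = 7.0000: CF_t = 3.850000, DF = 0.581376, PV = 2.238298
  t = 7.5000: CF_t = 3.850000, DF = 0.559284, PV = 2.153244
  t = 8.0000: CF_t = 3.850000, DF = 0.538032, PV = 2.071423
  t = 8.5000: CF_t = 3.850000, DF = 0.517587, PV = 1.992711
  t = 9.0000: CF_t = 3.850000, DF = 0.497919, PV = 1.916990
  t = 9.5000: CF_t = 3.850000, DF = 0.478999, PV = 1.844146
  t = 10.0000: CF_t = 103.850000, DF = 0.460798, PV = 47.853822
Price P = sum_t PV_t = 98.634930
Macaulay numerator sum_t t * PV_t:
  t * PV_t at t = 0.5000: 1.851852
  t * PV_t at t = 1.0000: 3.562967
  t * PV_t at t = 1.5000: 5.141366
  t * PV_t at t = 2.0000: 6.594665
  t * PV_t at t = 2.5000: 7.930093
  t * PV_t at t = 3.0000: 9.154508
  t * PV_t at t = 3.5000: 10.274420
  t * PV_t at t = 4.0000: 11.296002
  t * PV_t at t = 4.5000: 12.225111
  t * PV_t at t = 5.0000: 13.067298
  t * PV_t at t = 5.5000: 13.827829
  t * PV_t at t = 6.0000: 14.511692
  t * PV_t at t = 6.5000: 15.123617
  t * PV_t at t = 7.0000: 15.668083
  t * PV_t at t = 7.5000: 16.149333
  t * PV_t at t = 8.0000: 16.571385
  t * PV_t at t = 8.5000: 16.938044
  t * PV_t at t = 9.0000: 17.252910
  t * PV_t at t = 9.5000: 17.519389
  t * PV_t at t = 10.0000: 478.538217
Macaulay duration D = (sum_t t * PV_t) / P = 703.198781 / 98.634930 = 7.129308


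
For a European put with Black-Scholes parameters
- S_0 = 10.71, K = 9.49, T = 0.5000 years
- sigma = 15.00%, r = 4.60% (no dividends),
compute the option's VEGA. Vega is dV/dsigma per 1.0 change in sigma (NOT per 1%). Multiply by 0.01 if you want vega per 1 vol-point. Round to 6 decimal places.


Answer: Vega = 1.117917

Derivation:
d1 = 1.4101054779; d2 = 1.3040394607
phi(d1) = 0.1476165475; exp(-qT) = 1.0000000000; exp(-rT) = 0.9772624838
Vega = S * exp(-qT) * phi(d1) * sqrt(T) = 10.7100 * 1.0000000000 * 0.1476165475 * 0.7071067812 = 1.117917


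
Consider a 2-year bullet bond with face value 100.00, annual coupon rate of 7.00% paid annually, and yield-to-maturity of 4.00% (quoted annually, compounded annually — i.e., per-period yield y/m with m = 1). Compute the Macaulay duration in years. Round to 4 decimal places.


Answer: Macaulay duration = 1.9363 years

Derivation:
Coupon per period c = face * coupon_rate / m = 7.000000
Periods per year m = 1; per-period yield y/m = 0.040000
Number of cashflows N = 2
Cashflows (t years, CF_t, discount factor 1/(1+y/m)^(m*t), PV):
  t = 1.0000: CF_t = 7.000000, DF = 0.961538, PV = 6.730769
  t = 2.0000: CF_t = 107.000000, DF = 0.924556, PV = 98.927515
Price P = sum_t PV_t = 105.658284
Macaulay numerator sum_t t * PV_t:
  t * PV_t at t = 1.0000: 6.730769
  t * PV_t at t = 2.0000: 197.855030
Macaulay duration D = (sum_t t * PV_t) / P = 204.585799 / 105.658284 = 1.936297


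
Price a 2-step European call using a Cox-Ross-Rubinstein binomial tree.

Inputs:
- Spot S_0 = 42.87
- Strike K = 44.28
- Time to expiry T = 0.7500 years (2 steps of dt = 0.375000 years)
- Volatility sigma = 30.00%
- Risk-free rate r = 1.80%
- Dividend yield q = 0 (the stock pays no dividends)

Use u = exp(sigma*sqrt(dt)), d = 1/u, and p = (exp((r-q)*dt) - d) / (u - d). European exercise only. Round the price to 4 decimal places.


Answer: Price = V(0,0) = 3.8826

Derivation:
dt = T/N = 0.375000
u = exp(sigma*sqrt(dt)) = 1.201669; d = 1/u = 0.832176
p = (exp((r-q)*dt) - d) / (u - d) = 0.472531
Discount per step: exp(-r*dt) = 0.993273
Stock lattice S(k, i) with i counting down-moves:
  k=0: S(0,0) = 42.8700
  k=1: S(1,0) = 51.5156; S(1,1) = 35.6754
  k=2: S(2,0) = 61.9047; S(2,1) = 42.8700; S(2,2) = 29.6882
Terminal payoffs V(N, i) = max(S_T - K, 0):
  V(2,0) = 17.624677; V(2,1) = 0.000000; V(2,2) = 0.000000
Backward induction: V(k, i) = exp(-r*dt) * [p * V(k+1, i) + (1-p) * V(k+1, i+1)].
  V(1,0) = exp(-r*dt) * [p*17.624677 + (1-p)*0.000000] = 8.272178
  V(1,1) = exp(-r*dt) * [p*0.000000 + (1-p)*0.000000] = 0.000000
  V(0,0) = exp(-r*dt) * [p*8.272178 + (1-p)*0.000000] = 3.882563


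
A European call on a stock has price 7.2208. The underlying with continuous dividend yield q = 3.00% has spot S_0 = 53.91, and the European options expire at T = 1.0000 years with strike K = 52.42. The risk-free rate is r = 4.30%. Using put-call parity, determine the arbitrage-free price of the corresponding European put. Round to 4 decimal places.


Put-call parity: C - P = S_0 * exp(-qT) - K * exp(-rT).
S_0 * exp(-qT) = 53.9100 * 0.97044553 = 52.31671871
K * exp(-rT) = 52.4200 * 0.95791139 = 50.21371507
P = C - S*exp(-qT) + K*exp(-rT)
P = 7.2208 - 52.31671871 + 50.21371507 = 5.1178

Answer: Put price = 5.1178


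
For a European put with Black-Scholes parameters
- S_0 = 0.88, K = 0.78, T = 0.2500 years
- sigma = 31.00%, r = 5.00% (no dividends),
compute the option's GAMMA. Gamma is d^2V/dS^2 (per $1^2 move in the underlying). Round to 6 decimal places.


d1 = 0.9363902438; d2 = 0.7813902438
phi(d1) = 0.2573413468; exp(-qT) = 1.0000000000; exp(-rT) = 0.9875778005
Gamma = exp(-qT) * phi(d1) / (S * sigma * sqrt(T)) = 1.0000000000 * 0.2573413468 / (0.8800 * 0.3100 * 0.5000000000) = 1.886667

Answer: Gamma = 1.886667


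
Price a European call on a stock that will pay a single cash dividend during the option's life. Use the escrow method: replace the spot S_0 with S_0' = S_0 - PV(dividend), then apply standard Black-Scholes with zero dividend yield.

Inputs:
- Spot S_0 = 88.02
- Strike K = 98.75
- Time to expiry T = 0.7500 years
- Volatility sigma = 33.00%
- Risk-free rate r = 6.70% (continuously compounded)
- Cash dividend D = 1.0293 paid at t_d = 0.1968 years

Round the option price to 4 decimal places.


PV(D) = D * exp(-r * t_d) = 1.0293 * 0.98690095 = 1.01581715
S_0' = S_0 - PV(D) = 88.0200 - 1.01581715 = 87.00418285
d1 = (ln(S_0'/K) + (r + sigma^2/2)*T) / (sigma*sqrt(T)) = -0.12438472
d2 = d1 - sigma*sqrt(T) = -0.41017310
exp(-rT) = 0.95099165
N(d1) = 0.45050534; N(d2) = 0.34083949
C = S_0' * N(d1) - K * exp(-rT) * N(d2) = 87.00418285 * 0.45050534 - 98.7500 * 0.95099165 * 0.34083949 = 7.1875

Answer: Price = 7.1875
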